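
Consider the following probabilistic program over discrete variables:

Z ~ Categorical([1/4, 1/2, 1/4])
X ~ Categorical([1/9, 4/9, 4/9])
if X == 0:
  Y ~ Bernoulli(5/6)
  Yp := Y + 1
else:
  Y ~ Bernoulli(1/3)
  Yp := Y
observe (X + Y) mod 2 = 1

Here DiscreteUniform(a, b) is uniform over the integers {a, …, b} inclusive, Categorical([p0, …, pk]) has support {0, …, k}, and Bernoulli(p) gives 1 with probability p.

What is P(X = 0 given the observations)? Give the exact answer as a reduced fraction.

Enumerate traces; 9 have nonzero weight after conditioning:
  (Z=0, X=0, Y=1) weight 5/216
  (Z=0, X=1, Y=0) weight 2/27
  (Z=0, X=2, Y=1) weight 1/27
  (Z=1, X=0, Y=1) weight 5/108
  (Z=1, X=1, Y=0) weight 4/27
  (Z=1, X=2, Y=1) weight 2/27
  (Z=2, X=0, Y=1) weight 5/216
  (Z=2, X=1, Y=0) weight 2/27
  … 1 more
Group by X:
  weight(X=0) = 5/54
  weight(X=1) = 8/27
  weight(X=2) = 4/27
Total weight = 5/54 + 8/27 + 4/27 = 29/54
P(X=0 | obs) = 5/54 / 29/54 = 5/29
P(X=1 | obs) = 8/27 / 29/54 = 16/29
P(X=2 | obs) = 4/27 / 29/54 = 8/29

P(X = 0 | obs) = 5/29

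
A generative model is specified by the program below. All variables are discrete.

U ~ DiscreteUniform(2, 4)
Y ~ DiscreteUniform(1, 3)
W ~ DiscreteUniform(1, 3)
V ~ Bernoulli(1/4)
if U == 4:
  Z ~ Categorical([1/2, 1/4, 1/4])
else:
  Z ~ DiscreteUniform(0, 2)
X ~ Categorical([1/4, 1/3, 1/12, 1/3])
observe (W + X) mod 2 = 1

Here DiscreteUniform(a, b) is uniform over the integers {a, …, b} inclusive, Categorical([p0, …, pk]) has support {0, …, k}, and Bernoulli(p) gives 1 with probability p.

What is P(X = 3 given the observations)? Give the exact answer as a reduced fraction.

P(X = 3 | obs) = 1/4

Enumerate traces; 324 have nonzero weight after conditioning:
  (U=2, Y=1, W=1, V=0, Z=0, X=0) weight 1/432
  (U=2, Y=1, W=1, V=0, Z=0, X=2) weight 1/1296
  (U=2, Y=1, W=1, V=0, Z=1, X=0) weight 1/432
  (U=2, Y=1, W=1, V=0, Z=1, X=2) weight 1/1296
  (U=2, Y=1, W=1, V=0, Z=2, X=0) weight 1/432
  (U=2, Y=1, W=1, V=0, Z=2, X=2) weight 1/1296
  (U=2, Y=1, W=1, V=1, Z=0, X=0) weight 1/1296
  (U=2, Y=1, W=1, V=1, Z=0, X=2) weight 1/3888
  (U=2, Y=1, W=2, V=0, Z=0, X=1) weight 1/324
  (U=2, Y=1, W=2, V=0, Z=0, X=3) weight 1/324
  … 314 more
Group by X:
  weight(X=0) = 1/6
  weight(X=1) = 1/9
  weight(X=2) = 1/18
  weight(X=3) = 1/9
Total weight = 1/6 + 1/9 + 1/18 + 1/9 = 4/9
P(X=0 | obs) = 1/6 / 4/9 = 3/8
P(X=1 | obs) = 1/9 / 4/9 = 1/4
P(X=2 | obs) = 1/18 / 4/9 = 1/8
P(X=3 | obs) = 1/9 / 4/9 = 1/4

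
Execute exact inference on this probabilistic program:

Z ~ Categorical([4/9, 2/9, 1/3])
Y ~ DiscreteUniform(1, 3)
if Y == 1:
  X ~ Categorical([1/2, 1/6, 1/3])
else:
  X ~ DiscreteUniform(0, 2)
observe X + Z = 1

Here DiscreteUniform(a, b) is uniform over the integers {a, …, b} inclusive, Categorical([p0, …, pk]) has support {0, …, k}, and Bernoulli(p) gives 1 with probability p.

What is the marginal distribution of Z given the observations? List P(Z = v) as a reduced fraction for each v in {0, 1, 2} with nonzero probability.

Enumerate traces; 6 have nonzero weight after conditioning:
  (Z=0, Y=1, X=1) weight 2/81
  (Z=0, Y=2, X=1) weight 4/81
  (Z=0, Y=3, X=1) weight 4/81
  (Z=1, Y=1, X=0) weight 1/27
  (Z=1, Y=2, X=0) weight 2/81
  (Z=1, Y=3, X=0) weight 2/81
Group by Z:
  weight(Z=0) = 10/81
  weight(Z=1) = 7/81
Total weight = 10/81 + 7/81 = 17/81
P(Z=0 | obs) = 10/81 / 17/81 = 10/17
P(Z=1 | obs) = 7/81 / 17/81 = 7/17

P(Z=0) = 10/17, P(Z=1) = 7/17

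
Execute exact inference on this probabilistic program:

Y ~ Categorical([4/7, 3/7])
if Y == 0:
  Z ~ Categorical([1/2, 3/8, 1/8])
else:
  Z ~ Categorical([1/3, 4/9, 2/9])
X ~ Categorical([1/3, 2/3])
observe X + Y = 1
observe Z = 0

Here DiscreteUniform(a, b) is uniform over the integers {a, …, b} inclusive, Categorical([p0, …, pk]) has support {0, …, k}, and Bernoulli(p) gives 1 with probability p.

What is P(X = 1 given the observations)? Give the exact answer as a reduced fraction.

Enumerate traces; 2 have nonzero weight after conditioning:
  (Y=0, Z=0, X=1) weight 4/21
  (Y=1, Z=0, X=0) weight 1/21
Group by X:
  weight(X=0) = 1/21
  weight(X=1) = 4/21
Total weight = 1/21 + 4/21 = 5/21
P(X=0 | obs) = 1/21 / 5/21 = 1/5
P(X=1 | obs) = 4/21 / 5/21 = 4/5

P(X = 1 | obs) = 4/5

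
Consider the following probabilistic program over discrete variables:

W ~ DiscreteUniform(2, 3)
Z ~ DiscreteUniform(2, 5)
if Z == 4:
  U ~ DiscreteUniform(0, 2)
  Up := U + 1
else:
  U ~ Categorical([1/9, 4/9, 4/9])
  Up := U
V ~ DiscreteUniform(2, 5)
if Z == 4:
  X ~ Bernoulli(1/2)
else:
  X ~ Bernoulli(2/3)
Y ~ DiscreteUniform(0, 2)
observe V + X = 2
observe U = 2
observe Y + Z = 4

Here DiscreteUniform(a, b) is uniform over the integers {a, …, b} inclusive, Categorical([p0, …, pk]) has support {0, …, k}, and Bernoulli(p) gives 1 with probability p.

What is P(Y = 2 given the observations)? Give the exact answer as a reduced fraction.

Enumerate traces; 6 have nonzero weight after conditioning:
  (W=2, Z=2, U=2, V=2, X=0, Y=2) weight 1/648
  (W=2, Z=3, U=2, V=2, X=0, Y=1) weight 1/648
  (W=2, Z=4, U=2, V=2, X=0, Y=0) weight 1/576
  (W=3, Z=2, U=2, V=2, X=0, Y=2) weight 1/648
  (W=3, Z=3, U=2, V=2, X=0, Y=1) weight 1/648
  (W=3, Z=4, U=2, V=2, X=0, Y=0) weight 1/576
Group by Y:
  weight(Y=0) = 1/288
  weight(Y=1) = 1/324
  weight(Y=2) = 1/324
Total weight = 1/288 + 1/324 + 1/324 = 25/2592
P(Y=0 | obs) = 1/288 / 25/2592 = 9/25
P(Y=1 | obs) = 1/324 / 25/2592 = 8/25
P(Y=2 | obs) = 1/324 / 25/2592 = 8/25

P(Y = 2 | obs) = 8/25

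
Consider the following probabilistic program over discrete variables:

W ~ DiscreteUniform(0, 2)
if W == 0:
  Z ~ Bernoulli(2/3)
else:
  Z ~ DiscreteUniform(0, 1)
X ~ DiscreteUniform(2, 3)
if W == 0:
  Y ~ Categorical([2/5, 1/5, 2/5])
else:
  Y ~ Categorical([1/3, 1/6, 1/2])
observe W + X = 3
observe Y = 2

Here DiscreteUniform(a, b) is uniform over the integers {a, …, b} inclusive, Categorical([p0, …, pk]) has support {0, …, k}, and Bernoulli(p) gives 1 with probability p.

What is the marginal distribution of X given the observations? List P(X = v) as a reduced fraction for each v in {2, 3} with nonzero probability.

Enumerate traces; 4 have nonzero weight after conditioning:
  (W=0, Z=0, X=3, Y=2) weight 1/45
  (W=0, Z=1, X=3, Y=2) weight 2/45
  (W=1, Z=0, X=2, Y=2) weight 1/24
  (W=1, Z=1, X=2, Y=2) weight 1/24
Group by X:
  weight(X=2) = 1/12
  weight(X=3) = 1/15
Total weight = 1/12 + 1/15 = 3/20
P(X=2 | obs) = 1/12 / 3/20 = 5/9
P(X=3 | obs) = 1/15 / 3/20 = 4/9

P(X=2) = 5/9, P(X=3) = 4/9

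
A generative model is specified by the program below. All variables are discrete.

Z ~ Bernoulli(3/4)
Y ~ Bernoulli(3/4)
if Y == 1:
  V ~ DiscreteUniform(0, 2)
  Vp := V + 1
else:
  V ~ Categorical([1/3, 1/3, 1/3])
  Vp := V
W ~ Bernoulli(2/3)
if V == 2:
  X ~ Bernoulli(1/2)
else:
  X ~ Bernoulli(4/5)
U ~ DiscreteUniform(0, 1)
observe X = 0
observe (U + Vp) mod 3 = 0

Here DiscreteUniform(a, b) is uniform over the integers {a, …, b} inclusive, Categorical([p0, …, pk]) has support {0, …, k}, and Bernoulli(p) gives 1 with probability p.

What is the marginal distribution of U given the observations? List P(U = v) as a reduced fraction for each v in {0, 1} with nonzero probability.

Enumerate traces; 16 have nonzero weight after conditioning:
  (Z=0, Y=0, V=0, W=0, X=0, U=0) weight 1/1440
  (Z=0, Y=0, V=0, W=1, X=0, U=0) weight 1/720
  (Z=0, Y=0, V=2, W=0, X=0, U=1) weight 1/576
  (Z=0, Y=0, V=2, W=1, X=0, U=1) weight 1/288
  (Z=0, Y=1, V=1, W=0, X=0, U=1) weight 1/480
  (Z=0, Y=1, V=1, W=1, X=0, U=1) weight 1/240
  (Z=0, Y=1, V=2, W=0, X=0, U=0) weight 1/192
  (Z=0, Y=1, V=2, W=1, X=0, U=0) weight 1/96
  … 8 more
Group by U:
  weight(U=0) = 17/240
  weight(U=1) = 11/240
Total weight = 17/240 + 11/240 = 7/60
P(U=0 | obs) = 17/240 / 7/60 = 17/28
P(U=1 | obs) = 11/240 / 7/60 = 11/28

P(U=0) = 17/28, P(U=1) = 11/28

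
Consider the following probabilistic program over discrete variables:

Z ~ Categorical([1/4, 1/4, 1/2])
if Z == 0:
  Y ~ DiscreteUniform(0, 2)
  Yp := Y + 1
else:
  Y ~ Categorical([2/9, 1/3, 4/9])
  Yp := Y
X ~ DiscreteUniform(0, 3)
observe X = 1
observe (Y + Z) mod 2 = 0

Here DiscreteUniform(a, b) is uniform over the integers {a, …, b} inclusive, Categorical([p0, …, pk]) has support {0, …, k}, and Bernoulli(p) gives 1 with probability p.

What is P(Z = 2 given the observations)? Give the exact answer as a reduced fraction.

Enumerate traces; 5 have nonzero weight after conditioning:
  (Z=0, Y=0, X=1) weight 1/48
  (Z=0, Y=2, X=1) weight 1/48
  (Z=1, Y=1, X=1) weight 1/48
  (Z=2, Y=0, X=1) weight 1/36
  (Z=2, Y=2, X=1) weight 1/18
Group by Z:
  weight(Z=0) = 1/24
  weight(Z=1) = 1/48
  weight(Z=2) = 1/12
Total weight = 1/24 + 1/48 + 1/12 = 7/48
P(Z=0 | obs) = 1/24 / 7/48 = 2/7
P(Z=1 | obs) = 1/48 / 7/48 = 1/7
P(Z=2 | obs) = 1/12 / 7/48 = 4/7

P(Z = 2 | obs) = 4/7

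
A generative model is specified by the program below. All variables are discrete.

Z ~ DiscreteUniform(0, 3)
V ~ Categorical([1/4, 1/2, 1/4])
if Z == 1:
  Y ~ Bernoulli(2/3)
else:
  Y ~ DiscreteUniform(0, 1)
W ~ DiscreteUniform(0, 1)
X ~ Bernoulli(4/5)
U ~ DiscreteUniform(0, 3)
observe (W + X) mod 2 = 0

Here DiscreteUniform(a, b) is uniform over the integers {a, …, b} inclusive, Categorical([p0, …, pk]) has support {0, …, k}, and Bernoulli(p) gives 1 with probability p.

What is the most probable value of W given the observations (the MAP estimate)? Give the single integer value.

Enumerate traces; 192 have nonzero weight after conditioning:
  (Z=0, V=0, Y=0, W=0, X=0, U=0) weight 1/1280
  (Z=0, V=0, Y=0, W=0, X=0, U=1) weight 1/1280
  (Z=0, V=0, Y=0, W=0, X=0, U=2) weight 1/1280
  (Z=0, V=0, Y=0, W=0, X=0, U=3) weight 1/1280
  (Z=0, V=0, Y=0, W=1, X=1, U=0) weight 1/320
  (Z=0, V=0, Y=0, W=1, X=1, U=1) weight 1/320
  (Z=0, V=0, Y=0, W=1, X=1, U=2) weight 1/320
  (Z=0, V=0, Y=0, W=1, X=1, U=3) weight 1/320
  … 184 more
Group by W:
  weight(W=0) = 1/10
  weight(W=1) = 2/5
Total weight = 1/10 + 2/5 = 1/2
P(W=0 | obs) = 1/10 / 1/2 = 1/5
P(W=1 | obs) = 2/5 / 1/2 = 4/5
argmax = 1

argmax_v P(W = v | obs) = 1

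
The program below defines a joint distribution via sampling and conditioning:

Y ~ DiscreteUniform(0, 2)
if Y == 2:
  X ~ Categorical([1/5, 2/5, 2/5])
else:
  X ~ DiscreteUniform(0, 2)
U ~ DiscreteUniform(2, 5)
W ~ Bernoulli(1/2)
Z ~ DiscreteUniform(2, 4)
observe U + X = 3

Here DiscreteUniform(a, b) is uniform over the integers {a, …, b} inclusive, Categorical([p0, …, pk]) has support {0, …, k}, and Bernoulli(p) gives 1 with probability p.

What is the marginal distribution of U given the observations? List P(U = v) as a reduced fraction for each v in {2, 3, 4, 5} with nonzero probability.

P(U=2) = 16/29, P(U=3) = 13/29

Enumerate traces; 36 have nonzero weight after conditioning:
  (Y=0, X=0, U=3, W=0, Z=2) weight 1/216
  (Y=0, X=0, U=3, W=0, Z=3) weight 1/216
  (Y=0, X=0, U=3, W=0, Z=4) weight 1/216
  (Y=0, X=0, U=3, W=1, Z=2) weight 1/216
  (Y=0, X=0, U=3, W=1, Z=3) weight 1/216
  (Y=0, X=0, U=3, W=1, Z=4) weight 1/216
  (Y=0, X=1, U=2, W=0, Z=2) weight 1/216
  (Y=0, X=1, U=2, W=0, Z=3) weight 1/216
  … 28 more
Group by U:
  weight(U=2) = 4/45
  weight(U=3) = 13/180
Total weight = 4/45 + 13/180 = 29/180
P(U=2 | obs) = 4/45 / 29/180 = 16/29
P(U=3 | obs) = 13/180 / 29/180 = 13/29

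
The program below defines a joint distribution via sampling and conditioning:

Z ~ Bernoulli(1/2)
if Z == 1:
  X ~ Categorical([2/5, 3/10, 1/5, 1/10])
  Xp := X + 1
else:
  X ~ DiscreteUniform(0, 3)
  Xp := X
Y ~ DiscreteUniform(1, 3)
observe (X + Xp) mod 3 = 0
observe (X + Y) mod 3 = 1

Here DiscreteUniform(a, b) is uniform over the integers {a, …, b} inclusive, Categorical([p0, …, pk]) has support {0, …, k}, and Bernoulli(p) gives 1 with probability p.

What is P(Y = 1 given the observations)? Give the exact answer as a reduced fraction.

Enumerate traces; 3 have nonzero weight after conditioning:
  (Z=0, X=0, Y=1) weight 1/24
  (Z=0, X=3, Y=1) weight 1/24
  (Z=1, X=1, Y=3) weight 1/20
Group by Y:
  weight(Y=1) = 1/12
  weight(Y=3) = 1/20
Total weight = 1/12 + 1/20 = 2/15
P(Y=1 | obs) = 1/12 / 2/15 = 5/8
P(Y=3 | obs) = 1/20 / 2/15 = 3/8

P(Y = 1 | obs) = 5/8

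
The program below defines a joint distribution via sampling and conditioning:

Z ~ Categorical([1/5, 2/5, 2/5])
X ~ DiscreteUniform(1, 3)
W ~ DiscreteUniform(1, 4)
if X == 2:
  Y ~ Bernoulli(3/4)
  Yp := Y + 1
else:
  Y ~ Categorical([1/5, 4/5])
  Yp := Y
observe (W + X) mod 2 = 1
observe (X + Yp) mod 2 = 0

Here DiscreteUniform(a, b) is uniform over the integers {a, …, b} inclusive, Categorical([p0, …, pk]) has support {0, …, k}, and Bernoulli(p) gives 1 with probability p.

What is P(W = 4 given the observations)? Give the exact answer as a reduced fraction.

Enumerate traces; 18 have nonzero weight after conditioning:
  (Z=0, X=1, W=2, Y=1) weight 1/75
  (Z=0, X=1, W=4, Y=1) weight 1/75
  (Z=0, X=2, W=1, Y=1) weight 1/80
  (Z=0, X=2, W=3, Y=1) weight 1/80
  (Z=0, X=3, W=2, Y=1) weight 1/75
  (Z=0, X=3, W=4, Y=1) weight 1/75
  (Z=1, X=1, W=2, Y=1) weight 2/75
  (Z=1, X=1, W=4, Y=1) weight 2/75
  … 10 more
Group by W:
  weight(W=1) = 1/16
  weight(W=2) = 2/15
  weight(W=3) = 1/16
  weight(W=4) = 2/15
Total weight = 1/16 + 2/15 + 1/16 + 2/15 = 47/120
P(W=1 | obs) = 1/16 / 47/120 = 15/94
P(W=2 | obs) = 2/15 / 47/120 = 16/47
P(W=3 | obs) = 1/16 / 47/120 = 15/94
P(W=4 | obs) = 2/15 / 47/120 = 16/47

P(W = 4 | obs) = 16/47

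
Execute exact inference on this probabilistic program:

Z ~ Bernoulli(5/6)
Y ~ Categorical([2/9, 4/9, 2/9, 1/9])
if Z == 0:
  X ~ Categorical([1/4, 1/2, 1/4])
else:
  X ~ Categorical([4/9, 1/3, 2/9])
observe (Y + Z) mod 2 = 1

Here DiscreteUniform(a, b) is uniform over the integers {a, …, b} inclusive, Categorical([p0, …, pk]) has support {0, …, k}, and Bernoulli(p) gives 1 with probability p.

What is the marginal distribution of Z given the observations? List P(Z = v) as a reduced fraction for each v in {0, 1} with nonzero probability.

Enumerate traces; 12 have nonzero weight after conditioning:
  (Z=0, Y=1, X=0) weight 1/54
  (Z=0, Y=1, X=1) weight 1/27
  (Z=0, Y=1, X=2) weight 1/54
  (Z=0, Y=3, X=0) weight 1/216
  (Z=0, Y=3, X=1) weight 1/108
  (Z=0, Y=3, X=2) weight 1/216
  (Z=1, Y=0, X=0) weight 20/243
  (Z=1, Y=0, X=1) weight 5/81
  … 4 more
Group by Z:
  weight(Z=0) = 5/54
  weight(Z=1) = 10/27
Total weight = 5/54 + 10/27 = 25/54
P(Z=0 | obs) = 5/54 / 25/54 = 1/5
P(Z=1 | obs) = 10/27 / 25/54 = 4/5

P(Z=0) = 1/5, P(Z=1) = 4/5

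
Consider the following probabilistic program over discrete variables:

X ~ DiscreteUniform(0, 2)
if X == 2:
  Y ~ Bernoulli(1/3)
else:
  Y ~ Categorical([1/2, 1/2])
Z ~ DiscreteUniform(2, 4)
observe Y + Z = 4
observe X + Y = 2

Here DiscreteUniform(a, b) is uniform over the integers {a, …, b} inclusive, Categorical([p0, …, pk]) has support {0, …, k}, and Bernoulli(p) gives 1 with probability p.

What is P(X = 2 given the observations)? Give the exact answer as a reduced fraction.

P(X = 2 | obs) = 4/7

Enumerate traces; 2 have nonzero weight after conditioning:
  (X=1, Y=1, Z=3) weight 1/18
  (X=2, Y=0, Z=4) weight 2/27
Group by X:
  weight(X=1) = 1/18
  weight(X=2) = 2/27
Total weight = 1/18 + 2/27 = 7/54
P(X=1 | obs) = 1/18 / 7/54 = 3/7
P(X=2 | obs) = 2/27 / 7/54 = 4/7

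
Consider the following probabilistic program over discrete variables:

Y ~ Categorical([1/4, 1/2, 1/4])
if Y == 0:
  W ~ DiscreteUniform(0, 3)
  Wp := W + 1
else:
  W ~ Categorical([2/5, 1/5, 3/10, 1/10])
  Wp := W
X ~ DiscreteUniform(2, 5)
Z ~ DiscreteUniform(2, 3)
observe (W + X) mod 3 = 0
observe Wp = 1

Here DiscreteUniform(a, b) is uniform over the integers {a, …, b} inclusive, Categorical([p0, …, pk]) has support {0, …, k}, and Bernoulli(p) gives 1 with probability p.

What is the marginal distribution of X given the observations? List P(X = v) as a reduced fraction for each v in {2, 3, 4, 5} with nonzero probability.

Enumerate traces; 10 have nonzero weight after conditioning:
  (Y=0, W=0, X=3, Z=2) weight 1/128
  (Y=0, W=0, X=3, Z=3) weight 1/128
  (Y=1, W=1, X=2, Z=2) weight 1/80
  (Y=1, W=1, X=2, Z=3) weight 1/80
  (Y=1, W=1, X=5, Z=2) weight 1/80
  (Y=1, W=1, X=5, Z=3) weight 1/80
  (Y=2, W=1, X=2, Z=2) weight 1/160
  (Y=2, W=1, X=2, Z=3) weight 1/160
  … 2 more
Group by X:
  weight(X=2) = 3/80
  weight(X=3) = 1/64
  weight(X=5) = 3/80
Total weight = 3/80 + 1/64 + 3/80 = 29/320
P(X=2 | obs) = 3/80 / 29/320 = 12/29
P(X=3 | obs) = 1/64 / 29/320 = 5/29
P(X=5 | obs) = 3/80 / 29/320 = 12/29

P(X=2) = 12/29, P(X=3) = 5/29, P(X=5) = 12/29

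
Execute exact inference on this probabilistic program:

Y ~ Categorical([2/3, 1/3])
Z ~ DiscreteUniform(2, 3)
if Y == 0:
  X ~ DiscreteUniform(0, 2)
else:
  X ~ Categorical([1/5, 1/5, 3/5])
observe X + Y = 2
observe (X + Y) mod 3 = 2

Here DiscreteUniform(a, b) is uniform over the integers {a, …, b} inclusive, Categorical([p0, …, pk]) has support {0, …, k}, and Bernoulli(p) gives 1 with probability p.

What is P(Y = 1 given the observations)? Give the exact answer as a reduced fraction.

P(Y = 1 | obs) = 3/13

Enumerate traces; 4 have nonzero weight after conditioning:
  (Y=0, Z=2, X=2) weight 1/9
  (Y=0, Z=3, X=2) weight 1/9
  (Y=1, Z=2, X=1) weight 1/30
  (Y=1, Z=3, X=1) weight 1/30
Group by Y:
  weight(Y=0) = 2/9
  weight(Y=1) = 1/15
Total weight = 2/9 + 1/15 = 13/45
P(Y=0 | obs) = 2/9 / 13/45 = 10/13
P(Y=1 | obs) = 1/15 / 13/45 = 3/13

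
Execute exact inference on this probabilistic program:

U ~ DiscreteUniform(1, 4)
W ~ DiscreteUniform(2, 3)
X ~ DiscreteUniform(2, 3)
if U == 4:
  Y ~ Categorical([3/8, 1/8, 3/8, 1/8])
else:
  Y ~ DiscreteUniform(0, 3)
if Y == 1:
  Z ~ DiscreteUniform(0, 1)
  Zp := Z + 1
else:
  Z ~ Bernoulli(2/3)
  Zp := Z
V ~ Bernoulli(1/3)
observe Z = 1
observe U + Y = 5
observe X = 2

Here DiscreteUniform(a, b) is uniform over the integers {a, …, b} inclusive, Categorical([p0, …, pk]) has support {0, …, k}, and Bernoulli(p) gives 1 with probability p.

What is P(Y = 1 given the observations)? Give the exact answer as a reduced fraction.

Enumerate traces; 12 have nonzero weight after conditioning:
  (U=2, W=2, X=2, Y=3, Z=1, V=0) weight 1/144
  (U=2, W=2, X=2, Y=3, Z=1, V=1) weight 1/288
  (U=2, W=3, X=2, Y=3, Z=1, V=0) weight 1/144
  (U=2, W=3, X=2, Y=3, Z=1, V=1) weight 1/288
  (U=3, W=2, X=2, Y=2, Z=1, V=0) weight 1/144
  (U=3, W=2, X=2, Y=2, Z=1, V=1) weight 1/288
  (U=3, W=3, X=2, Y=2, Z=1, V=0) weight 1/144
  (U=3, W=3, X=2, Y=2, Z=1, V=1) weight 1/288
  (U=4, W=2, X=2, Y=1, Z=1, V=0) weight 1/384
  … 3 more
Group by Y:
  weight(Y=1) = 1/128
  weight(Y=2) = 1/48
  weight(Y=3) = 1/48
Total weight = 1/128 + 1/48 + 1/48 = 19/384
P(Y=1 | obs) = 1/128 / 19/384 = 3/19
P(Y=2 | obs) = 1/48 / 19/384 = 8/19
P(Y=3 | obs) = 1/48 / 19/384 = 8/19

P(Y = 1 | obs) = 3/19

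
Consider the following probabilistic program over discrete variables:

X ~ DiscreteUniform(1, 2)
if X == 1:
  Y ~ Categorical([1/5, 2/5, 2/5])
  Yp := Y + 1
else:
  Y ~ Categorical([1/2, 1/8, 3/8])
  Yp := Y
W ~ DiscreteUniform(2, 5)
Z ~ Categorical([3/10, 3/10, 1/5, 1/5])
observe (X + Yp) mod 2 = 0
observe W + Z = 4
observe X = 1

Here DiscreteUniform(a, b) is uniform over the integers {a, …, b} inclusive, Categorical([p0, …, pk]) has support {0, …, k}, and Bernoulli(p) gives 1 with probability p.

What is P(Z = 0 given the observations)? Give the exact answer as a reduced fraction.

Enumerate traces; 6 have nonzero weight after conditioning:
  (X=1, Y=0, W=2, Z=2) weight 1/200
  (X=1, Y=0, W=3, Z=1) weight 3/400
  (X=1, Y=0, W=4, Z=0) weight 3/400
  (X=1, Y=2, W=2, Z=2) weight 1/100
  (X=1, Y=2, W=3, Z=1) weight 3/200
  (X=1, Y=2, W=4, Z=0) weight 3/200
Group by Z:
  weight(Z=0) = 9/400
  weight(Z=1) = 9/400
  weight(Z=2) = 3/200
Total weight = 9/400 + 9/400 + 3/200 = 3/50
P(Z=0 | obs) = 9/400 / 3/50 = 3/8
P(Z=1 | obs) = 9/400 / 3/50 = 3/8
P(Z=2 | obs) = 3/200 / 3/50 = 1/4

P(Z = 0 | obs) = 3/8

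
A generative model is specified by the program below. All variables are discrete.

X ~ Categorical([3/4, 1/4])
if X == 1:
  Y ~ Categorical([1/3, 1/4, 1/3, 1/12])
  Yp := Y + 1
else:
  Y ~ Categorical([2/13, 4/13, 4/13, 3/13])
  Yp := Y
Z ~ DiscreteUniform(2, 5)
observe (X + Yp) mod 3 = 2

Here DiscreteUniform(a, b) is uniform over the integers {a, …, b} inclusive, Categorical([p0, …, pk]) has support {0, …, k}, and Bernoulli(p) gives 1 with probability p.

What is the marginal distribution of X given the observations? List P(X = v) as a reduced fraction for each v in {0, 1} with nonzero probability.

P(X=0) = 144/209, P(X=1) = 65/209

Enumerate traces; 12 have nonzero weight after conditioning:
  (X=0, Y=2, Z=2) weight 3/52
  (X=0, Y=2, Z=3) weight 3/52
  (X=0, Y=2, Z=4) weight 3/52
  (X=0, Y=2, Z=5) weight 3/52
  (X=1, Y=0, Z=2) weight 1/48
  (X=1, Y=0, Z=3) weight 1/48
  (X=1, Y=0, Z=4) weight 1/48
  (X=1, Y=0, Z=5) weight 1/48
  … 4 more
Group by X:
  weight(X=0) = 3/13
  weight(X=1) = 5/48
Total weight = 3/13 + 5/48 = 209/624
P(X=0 | obs) = 3/13 / 209/624 = 144/209
P(X=1 | obs) = 5/48 / 209/624 = 65/209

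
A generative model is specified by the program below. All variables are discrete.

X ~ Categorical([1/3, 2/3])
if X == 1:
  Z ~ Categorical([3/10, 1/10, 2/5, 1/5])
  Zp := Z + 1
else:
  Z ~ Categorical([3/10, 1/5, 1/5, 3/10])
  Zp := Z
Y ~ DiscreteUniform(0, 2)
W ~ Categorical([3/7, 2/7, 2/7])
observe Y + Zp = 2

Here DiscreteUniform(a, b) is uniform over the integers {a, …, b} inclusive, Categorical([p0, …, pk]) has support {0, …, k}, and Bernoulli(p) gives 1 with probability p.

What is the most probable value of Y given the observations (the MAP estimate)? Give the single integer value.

argmax_v P(Y = v | obs) = 1

Enumerate traces; 15 have nonzero weight after conditioning:
  (X=0, Z=0, Y=2, W=0) weight 1/70
  (X=0, Z=0, Y=2, W=1) weight 1/105
  (X=0, Z=0, Y=2, W=2) weight 1/105
  (X=0, Z=1, Y=1, W=0) weight 1/105
  (X=0, Z=1, Y=1, W=1) weight 2/315
  (X=0, Z=1, Y=1, W=2) weight 2/315
  (X=0, Z=2, Y=0, W=0) weight 1/105
  (X=0, Z=2, Y=0, W=1) weight 2/315
  … 7 more
Group by Y:
  weight(Y=0) = 2/45
  weight(Y=1) = 4/45
  weight(Y=2) = 1/30
Total weight = 2/45 + 4/45 + 1/30 = 1/6
P(Y=0 | obs) = 2/45 / 1/6 = 4/15
P(Y=1 | obs) = 4/45 / 1/6 = 8/15
P(Y=2 | obs) = 1/30 / 1/6 = 1/5
argmax = 1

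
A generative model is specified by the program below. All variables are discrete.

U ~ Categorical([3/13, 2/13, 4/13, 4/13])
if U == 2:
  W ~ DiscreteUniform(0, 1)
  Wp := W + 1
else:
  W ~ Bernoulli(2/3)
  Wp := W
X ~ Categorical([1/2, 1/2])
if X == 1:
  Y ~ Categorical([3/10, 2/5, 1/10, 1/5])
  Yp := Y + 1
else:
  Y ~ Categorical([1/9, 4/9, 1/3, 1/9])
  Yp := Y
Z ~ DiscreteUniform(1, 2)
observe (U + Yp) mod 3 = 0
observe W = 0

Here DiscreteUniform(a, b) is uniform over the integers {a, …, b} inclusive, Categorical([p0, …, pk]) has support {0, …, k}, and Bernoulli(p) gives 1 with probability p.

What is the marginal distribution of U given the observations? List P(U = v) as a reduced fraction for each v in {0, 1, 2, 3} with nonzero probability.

P(U=0) = 87/845, P(U=1) = 132/845, P(U=2) = 102/169, P(U=3) = 116/845

Enumerate traces; 22 have nonzero weight after conditioning:
  (U=0, W=0, X=0, Y=0, Z=1) weight 1/468
  (U=0, W=0, X=0, Y=0, Z=2) weight 1/468
  (U=0, W=0, X=0, Y=3, Z=1) weight 1/468
  (U=0, W=0, X=0, Y=3, Z=2) weight 1/468
  (U=0, W=0, X=1, Y=2, Z=1) weight 1/520
  (U=0, W=0, X=1, Y=2, Z=2) weight 1/520
  (U=1, W=0, X=0, Y=2, Z=1) weight 1/234
  (U=1, W=0, X=0, Y=2, Z=2) weight 1/234
  (U=2, W=0, X=0, Y=1, Z=1) weight 2/117
  (U=3, W=0, X=0, Y=0, Z=1) weight 1/351
  … 12 more
Group by U:
  weight(U=0) = 29/2340
  weight(U=1) = 11/585
  weight(U=2) = 17/234
  weight(U=3) = 29/1755
Total weight = 29/2340 + 11/585 + 17/234 + 29/1755 = 13/108
P(U=0 | obs) = 29/2340 / 13/108 = 87/845
P(U=1 | obs) = 11/585 / 13/108 = 132/845
P(U=2 | obs) = 17/234 / 13/108 = 102/169
P(U=3 | obs) = 29/1755 / 13/108 = 116/845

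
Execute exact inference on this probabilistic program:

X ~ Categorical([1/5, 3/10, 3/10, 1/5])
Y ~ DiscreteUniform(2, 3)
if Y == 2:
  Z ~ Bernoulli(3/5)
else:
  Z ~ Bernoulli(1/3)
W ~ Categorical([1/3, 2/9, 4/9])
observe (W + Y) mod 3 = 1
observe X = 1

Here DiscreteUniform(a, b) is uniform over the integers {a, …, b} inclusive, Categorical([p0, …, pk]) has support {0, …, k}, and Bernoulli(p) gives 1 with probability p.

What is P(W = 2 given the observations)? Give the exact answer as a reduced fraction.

P(W = 2 | obs) = 2/3

Enumerate traces; 4 have nonzero weight after conditioning:
  (X=1, Y=2, Z=0, W=2) weight 2/75
  (X=1, Y=2, Z=1, W=2) weight 1/25
  (X=1, Y=3, Z=0, W=1) weight 1/45
  (X=1, Y=3, Z=1, W=1) weight 1/90
Group by W:
  weight(W=1) = 1/30
  weight(W=2) = 1/15
Total weight = 1/30 + 1/15 = 1/10
P(W=1 | obs) = 1/30 / 1/10 = 1/3
P(W=2 | obs) = 1/15 / 1/10 = 2/3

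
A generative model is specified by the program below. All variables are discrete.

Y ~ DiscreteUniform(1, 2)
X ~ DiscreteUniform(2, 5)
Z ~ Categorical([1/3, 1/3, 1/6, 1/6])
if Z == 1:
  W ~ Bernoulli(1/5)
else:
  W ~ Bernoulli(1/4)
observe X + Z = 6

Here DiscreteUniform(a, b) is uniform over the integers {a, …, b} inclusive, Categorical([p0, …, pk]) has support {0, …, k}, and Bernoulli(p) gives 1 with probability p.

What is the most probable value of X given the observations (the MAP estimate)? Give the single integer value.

Enumerate traces; 12 have nonzero weight after conditioning:
  (Y=1, X=3, Z=3, W=0) weight 1/64
  (Y=1, X=3, Z=3, W=1) weight 1/192
  (Y=1, X=4, Z=2, W=0) weight 1/64
  (Y=1, X=4, Z=2, W=1) weight 1/192
  (Y=1, X=5, Z=1, W=0) weight 1/30
  (Y=1, X=5, Z=1, W=1) weight 1/120
  (Y=2, X=3, Z=3, W=0) weight 1/64
  (Y=2, X=3, Z=3, W=1) weight 1/192
  … 4 more
Group by X:
  weight(X=3) = 1/24
  weight(X=4) = 1/24
  weight(X=5) = 1/12
Total weight = 1/24 + 1/24 + 1/12 = 1/6
P(X=3 | obs) = 1/24 / 1/6 = 1/4
P(X=4 | obs) = 1/24 / 1/6 = 1/4
P(X=5 | obs) = 1/12 / 1/6 = 1/2
argmax = 5

argmax_v P(X = v | obs) = 5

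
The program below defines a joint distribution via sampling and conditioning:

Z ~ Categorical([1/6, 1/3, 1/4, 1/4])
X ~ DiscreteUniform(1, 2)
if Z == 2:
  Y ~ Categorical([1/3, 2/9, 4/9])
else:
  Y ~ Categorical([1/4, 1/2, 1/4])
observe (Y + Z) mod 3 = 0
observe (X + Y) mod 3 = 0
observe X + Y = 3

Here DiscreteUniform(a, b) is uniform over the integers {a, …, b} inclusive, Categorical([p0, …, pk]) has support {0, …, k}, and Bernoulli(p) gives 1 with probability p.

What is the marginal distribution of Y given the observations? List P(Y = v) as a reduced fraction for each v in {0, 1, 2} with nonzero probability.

P(Y=1) = 2/5, P(Y=2) = 3/5

Enumerate traces; 2 have nonzero weight after conditioning:
  (Z=1, X=1, Y=2) weight 1/24
  (Z=2, X=2, Y=1) weight 1/36
Group by Y:
  weight(Y=1) = 1/36
  weight(Y=2) = 1/24
Total weight = 1/36 + 1/24 = 5/72
P(Y=1 | obs) = 1/36 / 5/72 = 2/5
P(Y=2 | obs) = 1/24 / 5/72 = 3/5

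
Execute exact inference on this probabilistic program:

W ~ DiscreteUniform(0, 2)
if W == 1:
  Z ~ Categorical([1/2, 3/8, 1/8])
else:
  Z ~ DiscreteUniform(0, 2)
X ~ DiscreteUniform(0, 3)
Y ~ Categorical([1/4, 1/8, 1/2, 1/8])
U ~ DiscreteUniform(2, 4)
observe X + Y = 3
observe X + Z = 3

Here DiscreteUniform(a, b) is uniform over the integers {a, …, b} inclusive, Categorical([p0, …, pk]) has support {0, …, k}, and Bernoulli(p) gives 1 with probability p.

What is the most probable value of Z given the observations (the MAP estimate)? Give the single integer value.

Enumerate traces; 27 have nonzero weight after conditioning:
  (W=0, Z=0, X=3, Y=0, U=2) weight 1/432
  (W=0, Z=0, X=3, Y=0, U=3) weight 1/432
  (W=0, Z=0, X=3, Y=0, U=4) weight 1/432
  (W=0, Z=1, X=2, Y=1, U=2) weight 1/864
  (W=0, Z=1, X=2, Y=1, U=3) weight 1/864
  (W=0, Z=1, X=2, Y=1, U=4) weight 1/864
  (W=0, Z=2, X=1, Y=2, U=2) weight 1/216
  (W=0, Z=2, X=1, Y=2, U=3) weight 1/216
  … 19 more
Group by Z:
  weight(Z=0) = 7/288
  weight(Z=1) = 25/2304
  weight(Z=2) = 19/576
Total weight = 7/288 + 25/2304 + 19/576 = 157/2304
P(Z=0 | obs) = 7/288 / 157/2304 = 56/157
P(Z=1 | obs) = 25/2304 / 157/2304 = 25/157
P(Z=2 | obs) = 19/576 / 157/2304 = 76/157
argmax = 2

argmax_v P(Z = v | obs) = 2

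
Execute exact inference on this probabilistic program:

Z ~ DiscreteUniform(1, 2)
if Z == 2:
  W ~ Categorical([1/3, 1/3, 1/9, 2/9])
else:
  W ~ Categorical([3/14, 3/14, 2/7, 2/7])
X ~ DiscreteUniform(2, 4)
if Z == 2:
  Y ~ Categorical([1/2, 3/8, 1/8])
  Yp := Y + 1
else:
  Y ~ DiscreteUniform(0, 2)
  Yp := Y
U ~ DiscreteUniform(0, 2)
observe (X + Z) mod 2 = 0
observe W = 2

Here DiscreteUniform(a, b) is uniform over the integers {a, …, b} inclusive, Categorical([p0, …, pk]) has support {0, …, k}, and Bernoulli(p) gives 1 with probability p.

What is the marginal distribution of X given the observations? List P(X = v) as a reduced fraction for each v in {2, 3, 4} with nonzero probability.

P(X=2) = 7/32, P(X=3) = 9/16, P(X=4) = 7/32

Enumerate traces; 27 have nonzero weight after conditioning:
  (Z=1, W=2, X=3, Y=0, U=0) weight 1/189
  (Z=1, W=2, X=3, Y=0, U=1) weight 1/189
  (Z=1, W=2, X=3, Y=0, U=2) weight 1/189
  (Z=1, W=2, X=3, Y=1, U=0) weight 1/189
  (Z=1, W=2, X=3, Y=1, U=1) weight 1/189
  (Z=1, W=2, X=3, Y=1, U=2) weight 1/189
  (Z=1, W=2, X=3, Y=2, U=0) weight 1/189
  (Z=1, W=2, X=3, Y=2, U=1) weight 1/189
  (Z=2, W=2, X=2, Y=0, U=0) weight 1/324
  (Z=2, W=2, X=4, Y=0, U=0) weight 1/324
  … 17 more
Group by X:
  weight(X=2) = 1/54
  weight(X=3) = 1/21
  weight(X=4) = 1/54
Total weight = 1/54 + 1/21 + 1/54 = 16/189
P(X=2 | obs) = 1/54 / 16/189 = 7/32
P(X=3 | obs) = 1/21 / 16/189 = 9/16
P(X=4 | obs) = 1/54 / 16/189 = 7/32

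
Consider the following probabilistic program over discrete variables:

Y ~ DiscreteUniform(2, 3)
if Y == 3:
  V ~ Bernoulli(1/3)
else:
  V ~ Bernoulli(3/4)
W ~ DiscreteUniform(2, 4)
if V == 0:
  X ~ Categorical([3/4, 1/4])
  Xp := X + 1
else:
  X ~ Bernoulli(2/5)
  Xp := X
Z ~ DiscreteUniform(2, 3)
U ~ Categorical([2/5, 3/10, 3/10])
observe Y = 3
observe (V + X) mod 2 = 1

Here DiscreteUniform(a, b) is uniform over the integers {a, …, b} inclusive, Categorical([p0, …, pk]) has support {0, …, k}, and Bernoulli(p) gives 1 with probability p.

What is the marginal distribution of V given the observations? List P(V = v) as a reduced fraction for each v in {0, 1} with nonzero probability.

Enumerate traces; 36 have nonzero weight after conditioning:
  (Y=3, V=0, W=2, X=1, Z=2, U=0) weight 1/180
  (Y=3, V=0, W=2, X=1, Z=2, U=1) weight 1/240
  (Y=3, V=0, W=2, X=1, Z=2, U=2) weight 1/240
  (Y=3, V=0, W=2, X=1, Z=3, U=0) weight 1/180
  (Y=3, V=0, W=2, X=1, Z=3, U=1) weight 1/240
  (Y=3, V=0, W=2, X=1, Z=3, U=2) weight 1/240
  (Y=3, V=0, W=3, X=1, Z=2, U=0) weight 1/180
  (Y=3, V=0, W=3, X=1, Z=2, U=1) weight 1/240
  (Y=3, V=1, W=2, X=0, Z=2, U=0) weight 1/150
  … 27 more
Group by V:
  weight(V=0) = 1/12
  weight(V=1) = 1/10
Total weight = 1/12 + 1/10 = 11/60
P(V=0 | obs) = 1/12 / 11/60 = 5/11
P(V=1 | obs) = 1/10 / 11/60 = 6/11

P(V=0) = 5/11, P(V=1) = 6/11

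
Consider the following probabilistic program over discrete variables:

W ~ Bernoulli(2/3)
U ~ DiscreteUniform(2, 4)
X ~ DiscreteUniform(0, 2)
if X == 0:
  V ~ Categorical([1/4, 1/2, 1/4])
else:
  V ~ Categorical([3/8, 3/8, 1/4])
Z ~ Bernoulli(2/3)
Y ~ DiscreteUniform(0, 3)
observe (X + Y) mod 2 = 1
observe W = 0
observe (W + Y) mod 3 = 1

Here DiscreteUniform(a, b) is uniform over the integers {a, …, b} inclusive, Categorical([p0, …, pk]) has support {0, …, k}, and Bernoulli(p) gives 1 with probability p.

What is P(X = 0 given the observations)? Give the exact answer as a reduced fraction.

Enumerate traces; 36 have nonzero weight after conditioning:
  (W=0, U=2, X=0, V=0, Z=0, Y=1) weight 1/1296
  (W=0, U=2, X=0, V=0, Z=1, Y=1) weight 1/648
  (W=0, U=2, X=0, V=1, Z=0, Y=1) weight 1/648
  (W=0, U=2, X=0, V=1, Z=1, Y=1) weight 1/324
  (W=0, U=2, X=0, V=2, Z=0, Y=1) weight 1/1296
  (W=0, U=2, X=0, V=2, Z=1, Y=1) weight 1/648
  (W=0, U=2, X=2, V=0, Z=0, Y=1) weight 1/864
  (W=0, U=2, X=2, V=0, Z=1, Y=1) weight 1/432
  … 28 more
Group by X:
  weight(X=0) = 1/36
  weight(X=2) = 1/36
Total weight = 1/36 + 1/36 = 1/18
P(X=0 | obs) = 1/36 / 1/18 = 1/2
P(X=2 | obs) = 1/36 / 1/18 = 1/2

P(X = 0 | obs) = 1/2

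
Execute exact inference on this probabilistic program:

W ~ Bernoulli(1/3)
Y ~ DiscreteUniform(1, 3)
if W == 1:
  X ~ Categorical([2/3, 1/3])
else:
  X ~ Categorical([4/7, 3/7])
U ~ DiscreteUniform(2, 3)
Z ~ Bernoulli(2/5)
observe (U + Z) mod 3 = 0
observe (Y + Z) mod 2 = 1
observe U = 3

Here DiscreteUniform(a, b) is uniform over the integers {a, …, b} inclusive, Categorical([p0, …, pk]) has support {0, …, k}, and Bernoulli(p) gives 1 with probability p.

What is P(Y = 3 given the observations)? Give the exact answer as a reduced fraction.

P(Y = 3 | obs) = 1/2

Enumerate traces; 8 have nonzero weight after conditioning:
  (W=0, Y=1, X=0, U=3, Z=0) weight 4/105
  (W=0, Y=1, X=1, U=3, Z=0) weight 1/35
  (W=0, Y=3, X=0, U=3, Z=0) weight 4/105
  (W=0, Y=3, X=1, U=3, Z=0) weight 1/35
  (W=1, Y=1, X=0, U=3, Z=0) weight 1/45
  (W=1, Y=1, X=1, U=3, Z=0) weight 1/90
  (W=1, Y=3, X=0, U=3, Z=0) weight 1/45
  (W=1, Y=3, X=1, U=3, Z=0) weight 1/90
Group by Y:
  weight(Y=1) = 1/10
  weight(Y=3) = 1/10
Total weight = 1/10 + 1/10 = 1/5
P(Y=1 | obs) = 1/10 / 1/5 = 1/2
P(Y=3 | obs) = 1/10 / 1/5 = 1/2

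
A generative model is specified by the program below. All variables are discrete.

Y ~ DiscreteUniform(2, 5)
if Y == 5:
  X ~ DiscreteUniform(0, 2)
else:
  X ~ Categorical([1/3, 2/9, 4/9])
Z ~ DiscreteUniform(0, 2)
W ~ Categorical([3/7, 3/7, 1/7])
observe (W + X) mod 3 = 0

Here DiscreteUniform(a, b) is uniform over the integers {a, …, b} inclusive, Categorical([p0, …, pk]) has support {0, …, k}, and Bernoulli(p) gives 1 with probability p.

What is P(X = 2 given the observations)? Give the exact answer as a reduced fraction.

P(X = 2 | obs) = 1/2

Enumerate traces; 36 have nonzero weight after conditioning:
  (Y=2, X=0, Z=0, W=0) weight 1/84
  (Y=2, X=0, Z=1, W=0) weight 1/84
  (Y=2, X=0, Z=2, W=0) weight 1/84
  (Y=2, X=1, Z=0, W=2) weight 1/378
  (Y=2, X=1, Z=1, W=2) weight 1/378
  (Y=2, X=1, Z=2, W=2) weight 1/378
  (Y=2, X=2, Z=0, W=1) weight 1/63
  (Y=2, X=2, Z=1, W=1) weight 1/63
  … 28 more
Group by X:
  weight(X=0) = 1/7
  weight(X=1) = 1/28
  weight(X=2) = 5/28
Total weight = 1/7 + 1/28 + 5/28 = 5/14
P(X=0 | obs) = 1/7 / 5/14 = 2/5
P(X=1 | obs) = 1/28 / 5/14 = 1/10
P(X=2 | obs) = 5/28 / 5/14 = 1/2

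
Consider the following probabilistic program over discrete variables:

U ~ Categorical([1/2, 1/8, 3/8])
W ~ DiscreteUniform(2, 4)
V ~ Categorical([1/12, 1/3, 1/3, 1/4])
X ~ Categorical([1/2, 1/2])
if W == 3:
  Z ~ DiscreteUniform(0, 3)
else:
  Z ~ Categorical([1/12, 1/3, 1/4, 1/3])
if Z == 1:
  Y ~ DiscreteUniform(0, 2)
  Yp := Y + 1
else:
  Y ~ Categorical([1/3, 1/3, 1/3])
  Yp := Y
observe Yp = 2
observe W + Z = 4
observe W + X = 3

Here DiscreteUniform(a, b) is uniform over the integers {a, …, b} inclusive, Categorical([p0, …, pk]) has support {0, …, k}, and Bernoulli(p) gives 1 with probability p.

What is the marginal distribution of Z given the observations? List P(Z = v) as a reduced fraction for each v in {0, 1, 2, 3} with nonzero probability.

P(Z=1) = 1/2, P(Z=2) = 1/2

Enumerate traces; 24 have nonzero weight after conditioning:
  (U=0, W=2, V=0, X=1, Z=2, Y=2) weight 1/1728
  (U=0, W=2, V=1, X=1, Z=2, Y=2) weight 1/432
  (U=0, W=2, V=2, X=1, Z=2, Y=2) weight 1/432
  (U=0, W=2, V=3, X=1, Z=2, Y=2) weight 1/576
  (U=0, W=3, V=0, X=0, Z=1, Y=1) weight 1/1728
  (U=0, W=3, V=1, X=0, Z=1, Y=1) weight 1/432
  (U=0, W=3, V=2, X=0, Z=1, Y=1) weight 1/432
  (U=0, W=3, V=3, X=0, Z=1, Y=1) weight 1/576
  … 16 more
Group by Z:
  weight(Z=1) = 1/72
  weight(Z=2) = 1/72
Total weight = 1/72 + 1/72 = 1/36
P(Z=1 | obs) = 1/72 / 1/36 = 1/2
P(Z=2 | obs) = 1/72 / 1/36 = 1/2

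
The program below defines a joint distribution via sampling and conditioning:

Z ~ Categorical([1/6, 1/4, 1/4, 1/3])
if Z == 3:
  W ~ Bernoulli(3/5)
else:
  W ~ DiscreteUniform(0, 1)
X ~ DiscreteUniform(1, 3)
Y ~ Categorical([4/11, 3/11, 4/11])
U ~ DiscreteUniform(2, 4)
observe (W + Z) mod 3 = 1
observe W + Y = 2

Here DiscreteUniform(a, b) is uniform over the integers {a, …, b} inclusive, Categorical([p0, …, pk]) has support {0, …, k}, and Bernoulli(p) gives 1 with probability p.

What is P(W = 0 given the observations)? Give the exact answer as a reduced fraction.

P(W = 0 | obs) = 10/27

Enumerate traces; 27 have nonzero weight after conditioning:
  (Z=0, W=1, X=1, Y=1, U=2) weight 1/396
  (Z=0, W=1, X=1, Y=1, U=3) weight 1/396
  (Z=0, W=1, X=1, Y=1, U=4) weight 1/396
  (Z=0, W=1, X=2, Y=1, U=2) weight 1/396
  (Z=0, W=1, X=2, Y=1, U=3) weight 1/396
  (Z=0, W=1, X=2, Y=1, U=4) weight 1/396
  (Z=0, W=1, X=3, Y=1, U=2) weight 1/396
  (Z=0, W=1, X=3, Y=1, U=3) weight 1/396
  (Z=1, W=0, X=1, Y=2, U=2) weight 1/198
  … 18 more
Group by W:
  weight(W=0) = 1/22
  weight(W=1) = 17/220
Total weight = 1/22 + 17/220 = 27/220
P(W=0 | obs) = 1/22 / 27/220 = 10/27
P(W=1 | obs) = 17/220 / 27/220 = 17/27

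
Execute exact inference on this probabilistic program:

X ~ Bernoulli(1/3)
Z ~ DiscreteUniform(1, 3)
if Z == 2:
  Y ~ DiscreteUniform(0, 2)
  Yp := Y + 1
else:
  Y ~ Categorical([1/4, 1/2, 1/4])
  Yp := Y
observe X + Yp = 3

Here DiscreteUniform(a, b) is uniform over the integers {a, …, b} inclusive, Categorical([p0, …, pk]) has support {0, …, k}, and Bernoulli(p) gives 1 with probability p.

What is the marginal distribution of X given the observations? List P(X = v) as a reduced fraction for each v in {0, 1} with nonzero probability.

P(X=0) = 4/9, P(X=1) = 5/9

Enumerate traces; 4 have nonzero weight after conditioning:
  (X=0, Z=2, Y=2) weight 2/27
  (X=1, Z=1, Y=2) weight 1/36
  (X=1, Z=2, Y=1) weight 1/27
  (X=1, Z=3, Y=2) weight 1/36
Group by X:
  weight(X=0) = 2/27
  weight(X=1) = 5/54
Total weight = 2/27 + 5/54 = 1/6
P(X=0 | obs) = 2/27 / 1/6 = 4/9
P(X=1 | obs) = 5/54 / 1/6 = 5/9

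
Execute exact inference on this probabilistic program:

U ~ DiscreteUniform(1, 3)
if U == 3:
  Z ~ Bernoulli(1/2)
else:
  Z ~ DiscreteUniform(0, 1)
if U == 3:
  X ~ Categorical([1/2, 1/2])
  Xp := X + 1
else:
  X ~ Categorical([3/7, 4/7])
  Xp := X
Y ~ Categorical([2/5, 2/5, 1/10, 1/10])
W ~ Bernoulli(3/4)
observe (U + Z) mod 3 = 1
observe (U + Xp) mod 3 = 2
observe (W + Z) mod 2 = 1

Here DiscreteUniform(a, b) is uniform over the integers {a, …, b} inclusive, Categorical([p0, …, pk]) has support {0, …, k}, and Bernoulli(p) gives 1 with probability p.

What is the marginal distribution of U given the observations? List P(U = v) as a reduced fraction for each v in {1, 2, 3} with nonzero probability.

P(U=1) = 24/31, P(U=3) = 7/31

Enumerate traces; 8 have nonzero weight after conditioning:
  (U=1, Z=0, X=1, Y=0, W=1) weight 1/35
  (U=1, Z=0, X=1, Y=1, W=1) weight 1/35
  (U=1, Z=0, X=1, Y=2, W=1) weight 1/140
  (U=1, Z=0, X=1, Y=3, W=1) weight 1/140
  (U=3, Z=1, X=1, Y=0, W=0) weight 1/120
  (U=3, Z=1, X=1, Y=1, W=0) weight 1/120
  (U=3, Z=1, X=1, Y=2, W=0) weight 1/480
  (U=3, Z=1, X=1, Y=3, W=0) weight 1/480
Group by U:
  weight(U=1) = 1/14
  weight(U=3) = 1/48
Total weight = 1/14 + 1/48 = 31/336
P(U=1 | obs) = 1/14 / 31/336 = 24/31
P(U=3 | obs) = 1/48 / 31/336 = 7/31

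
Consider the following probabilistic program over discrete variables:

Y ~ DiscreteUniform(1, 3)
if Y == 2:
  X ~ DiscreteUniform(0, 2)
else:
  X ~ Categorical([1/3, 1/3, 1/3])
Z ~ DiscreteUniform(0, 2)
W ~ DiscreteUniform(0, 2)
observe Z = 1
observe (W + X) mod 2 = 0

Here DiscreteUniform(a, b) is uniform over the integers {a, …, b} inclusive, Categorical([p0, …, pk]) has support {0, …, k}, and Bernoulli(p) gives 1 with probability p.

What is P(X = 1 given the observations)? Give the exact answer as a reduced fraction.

Enumerate traces; 15 have nonzero weight after conditioning:
  (Y=1, X=0, Z=1, W=0) weight 1/81
  (Y=1, X=0, Z=1, W=2) weight 1/81
  (Y=1, X=1, Z=1, W=1) weight 1/81
  (Y=1, X=2, Z=1, W=0) weight 1/81
  (Y=1, X=2, Z=1, W=2) weight 1/81
  (Y=2, X=0, Z=1, W=0) weight 1/81
  (Y=2, X=0, Z=1, W=2) weight 1/81
  (Y=2, X=1, Z=1, W=1) weight 1/81
  … 7 more
Group by X:
  weight(X=0) = 2/27
  weight(X=1) = 1/27
  weight(X=2) = 2/27
Total weight = 2/27 + 1/27 + 2/27 = 5/27
P(X=0 | obs) = 2/27 / 5/27 = 2/5
P(X=1 | obs) = 1/27 / 5/27 = 1/5
P(X=2 | obs) = 2/27 / 5/27 = 2/5

P(X = 1 | obs) = 1/5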